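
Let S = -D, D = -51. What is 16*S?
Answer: 816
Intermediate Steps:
S = 51 (S = -1*(-51) = 51)
16*S = 16*51 = 816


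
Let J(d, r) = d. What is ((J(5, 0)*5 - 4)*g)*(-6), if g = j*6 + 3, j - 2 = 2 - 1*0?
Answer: -3402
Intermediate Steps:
j = 4 (j = 2 + (2 - 1*0) = 2 + (2 + 0) = 2 + 2 = 4)
g = 27 (g = 4*6 + 3 = 24 + 3 = 27)
((J(5, 0)*5 - 4)*g)*(-6) = ((5*5 - 4)*27)*(-6) = ((25 - 4)*27)*(-6) = (21*27)*(-6) = 567*(-6) = -3402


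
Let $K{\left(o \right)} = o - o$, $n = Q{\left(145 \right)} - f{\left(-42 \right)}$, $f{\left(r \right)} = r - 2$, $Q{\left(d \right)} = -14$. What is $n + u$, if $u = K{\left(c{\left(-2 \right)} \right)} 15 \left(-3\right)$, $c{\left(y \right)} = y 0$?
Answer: $30$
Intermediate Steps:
$c{\left(y \right)} = 0$
$f{\left(r \right)} = -2 + r$
$n = 30$ ($n = -14 - \left(-2 - 42\right) = -14 - -44 = -14 + 44 = 30$)
$K{\left(o \right)} = 0$
$u = 0$ ($u = 0 \cdot 15 \left(-3\right) = 0 \left(-45\right) = 0$)
$n + u = 30 + 0 = 30$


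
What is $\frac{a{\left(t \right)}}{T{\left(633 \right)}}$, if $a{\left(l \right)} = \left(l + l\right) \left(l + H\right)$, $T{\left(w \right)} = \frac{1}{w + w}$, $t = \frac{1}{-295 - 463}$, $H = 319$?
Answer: $- \frac{153060033}{143641} \approx -1065.6$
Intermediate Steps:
$t = - \frac{1}{758}$ ($t = \frac{1}{-758} = - \frac{1}{758} \approx -0.0013193$)
$T{\left(w \right)} = \frac{1}{2 w}$
$a{\left(l \right)} = 2 l \left(319 + l\right)$ ($a{\left(l \right)} = \left(l + l\right) \left(l + 319\right) = 2 l \left(319 + l\right)$)
$\frac{a{\left(t \right)}}{T{\left(633 \right)}} = \frac{2 \left(- \frac{1}{758}\right) \left(319 - \frac{1}{758}\right)}{\frac{1}{2} \cdot \frac{1}{633}} = \frac{2 \left(- \frac{1}{758}\right) \frac{241801}{758}}{\frac{1}{2} \cdot \frac{1}{633}} = - \frac{241801 \frac{1}{\frac{1}{1266}}}{287282} = \left(- \frac{241801}{287282}\right) 1266 = - \frac{153060033}{143641}$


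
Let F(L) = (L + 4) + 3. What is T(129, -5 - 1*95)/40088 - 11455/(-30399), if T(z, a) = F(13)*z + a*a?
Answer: 210406865/304658778 ≈ 0.69063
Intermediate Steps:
F(L) = 7 + L (F(L) = (4 + L) + 3 = 7 + L)
T(z, a) = a**2 + 20*z (T(z, a) = (7 + 13)*z + a*a = 20*z + a**2 = a**2 + 20*z)
T(129, -5 - 1*95)/40088 - 11455/(-30399) = ((-5 - 1*95)**2 + 20*129)/40088 - 11455/(-30399) = ((-5 - 95)**2 + 2580)*(1/40088) - 11455*(-1/30399) = ((-100)**2 + 2580)*(1/40088) + 11455/30399 = (10000 + 2580)*(1/40088) + 11455/30399 = 12580*(1/40088) + 11455/30399 = 3145/10022 + 11455/30399 = 210406865/304658778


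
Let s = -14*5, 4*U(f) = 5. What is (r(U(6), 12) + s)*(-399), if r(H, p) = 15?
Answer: 21945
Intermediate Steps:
U(f) = 5/4 (U(f) = (¼)*5 = 5/4)
s = -70
(r(U(6), 12) + s)*(-399) = (15 - 70)*(-399) = -55*(-399) = 21945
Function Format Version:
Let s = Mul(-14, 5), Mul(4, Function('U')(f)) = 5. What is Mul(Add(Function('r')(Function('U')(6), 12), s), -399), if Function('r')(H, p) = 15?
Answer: 21945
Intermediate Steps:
Function('U')(f) = Rational(5, 4) (Function('U')(f) = Mul(Rational(1, 4), 5) = Rational(5, 4))
s = -70
Mul(Add(Function('r')(Function('U')(6), 12), s), -399) = Mul(Add(15, -70), -399) = Mul(-55, -399) = 21945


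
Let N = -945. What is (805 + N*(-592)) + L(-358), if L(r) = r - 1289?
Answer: 558598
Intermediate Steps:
L(r) = -1289 + r
(805 + N*(-592)) + L(-358) = (805 - 945*(-592)) + (-1289 - 358) = (805 + 559440) - 1647 = 560245 - 1647 = 558598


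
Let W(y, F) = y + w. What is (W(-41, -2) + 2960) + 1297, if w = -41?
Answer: 4175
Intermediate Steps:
W(y, F) = -41 + y (W(y, F) = y - 41 = -41 + y)
(W(-41, -2) + 2960) + 1297 = ((-41 - 41) + 2960) + 1297 = (-82 + 2960) + 1297 = 2878 + 1297 = 4175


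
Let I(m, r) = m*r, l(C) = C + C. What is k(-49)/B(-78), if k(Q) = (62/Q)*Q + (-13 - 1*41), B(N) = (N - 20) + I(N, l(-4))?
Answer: 4/263 ≈ 0.015209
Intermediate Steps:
l(C) = 2*C
B(N) = -20 - 7*N (B(N) = (N - 20) + N*(2*(-4)) = (-20 + N) + N*(-8) = (-20 + N) - 8*N = -20 - 7*N)
k(Q) = 8 (k(Q) = 62 + (-13 - 41) = 62 - 54 = 8)
k(-49)/B(-78) = 8/(-20 - 7*(-78)) = 8/(-20 + 546) = 8/526 = 8*(1/526) = 4/263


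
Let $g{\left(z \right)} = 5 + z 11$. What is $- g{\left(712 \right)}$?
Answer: $-7837$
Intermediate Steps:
$g{\left(z \right)} = 5 + 11 z$
$- g{\left(712 \right)} = - (5 + 11 \cdot 712) = - (5 + 7832) = \left(-1\right) 7837 = -7837$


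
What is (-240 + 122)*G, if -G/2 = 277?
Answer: 65372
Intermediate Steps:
G = -554 (G = -2*277 = -554)
(-240 + 122)*G = (-240 + 122)*(-554) = -118*(-554) = 65372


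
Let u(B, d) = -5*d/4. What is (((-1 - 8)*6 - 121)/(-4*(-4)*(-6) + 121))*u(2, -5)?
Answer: -175/4 ≈ -43.750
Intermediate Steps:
u(B, d) = -5*d/4
(((-1 - 8)*6 - 121)/(-4*(-4)*(-6) + 121))*u(2, -5) = (((-1 - 8)*6 - 121)/(-4*(-4)*(-6) + 121))*(-5/4*(-5)) = ((-9*6 - 121)/(16*(-6) + 121))*(25/4) = ((-54 - 121)/(-96 + 121))*(25/4) = -175/25*(25/4) = -175*1/25*(25/4) = -7*25/4 = -175/4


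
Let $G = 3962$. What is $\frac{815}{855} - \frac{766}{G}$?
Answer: $\frac{257410}{338751} \approx 0.75988$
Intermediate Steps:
$\frac{815}{855} - \frac{766}{G} = \frac{815}{855} - \frac{766}{3962} = 815 \cdot \frac{1}{855} - \frac{383}{1981} = \frac{163}{171} - \frac{383}{1981} = \frac{257410}{338751}$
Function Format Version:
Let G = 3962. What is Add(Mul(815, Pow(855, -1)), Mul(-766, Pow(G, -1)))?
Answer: Rational(257410, 338751) ≈ 0.75988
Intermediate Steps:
Add(Mul(815, Pow(855, -1)), Mul(-766, Pow(G, -1))) = Add(Mul(815, Pow(855, -1)), Mul(-766, Pow(3962, -1))) = Add(Mul(815, Rational(1, 855)), Mul(-766, Rational(1, 3962))) = Add(Rational(163, 171), Rational(-383, 1981)) = Rational(257410, 338751)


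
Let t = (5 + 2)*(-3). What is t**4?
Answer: 194481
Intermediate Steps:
t = -21 (t = 7*(-3) = -21)
t**4 = (-21)**4 = 194481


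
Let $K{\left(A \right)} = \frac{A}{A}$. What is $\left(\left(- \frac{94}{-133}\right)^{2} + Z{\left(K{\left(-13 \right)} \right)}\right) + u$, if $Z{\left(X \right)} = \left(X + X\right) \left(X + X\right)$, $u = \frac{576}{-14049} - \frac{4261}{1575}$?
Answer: $\frac{1555976819}{887545575} \approx 1.7531$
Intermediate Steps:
$K{\left(A \right)} = 1$
$u = - \frac{964603}{351225}$ ($u = 576 \left(- \frac{1}{14049}\right) - \frac{4261}{1575} = - \frac{64}{1561} - \frac{4261}{1575} = - \frac{964603}{351225} \approx -2.7464$)
$Z{\left(X \right)} = 4 X^{2}$ ($Z{\left(X \right)} = 2 X 2 X = 4 X^{2}$)
$\left(\left(- \frac{94}{-133}\right)^{2} + Z{\left(K{\left(-13 \right)} \right)}\right) + u = \left(\left(- \frac{94}{-133}\right)^{2} + 4 \cdot 1^{2}\right) - \frac{964603}{351225} = \left(\left(\left(-94\right) \left(- \frac{1}{133}\right)\right)^{2} + 4 \cdot 1\right) - \frac{964603}{351225} = \left(\left(\frac{94}{133}\right)^{2} + 4\right) - \frac{964603}{351225} = \left(\frac{8836}{17689} + 4\right) - \frac{964603}{351225} = \frac{79592}{17689} - \frac{964603}{351225} = \frac{1555976819}{887545575}$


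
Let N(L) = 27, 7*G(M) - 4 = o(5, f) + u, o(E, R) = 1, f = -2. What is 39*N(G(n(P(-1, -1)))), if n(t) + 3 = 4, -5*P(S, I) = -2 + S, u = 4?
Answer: 1053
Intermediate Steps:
P(S, I) = ⅖ - S/5 (P(S, I) = -(-2 + S)/5 = ⅖ - S/5)
n(t) = 1 (n(t) = -3 + 4 = 1)
G(M) = 9/7 (G(M) = 4/7 + (1 + 4)/7 = 4/7 + (⅐)*5 = 4/7 + 5/7 = 9/7)
39*N(G(n(P(-1, -1)))) = 39*27 = 1053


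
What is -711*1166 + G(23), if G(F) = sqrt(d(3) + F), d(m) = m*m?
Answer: -829026 + 4*sqrt(2) ≈ -8.2902e+5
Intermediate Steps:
d(m) = m**2
G(F) = sqrt(9 + F) (G(F) = sqrt(3**2 + F) = sqrt(9 + F))
-711*1166 + G(23) = -711*1166 + sqrt(9 + 23) = -829026 + sqrt(32) = -829026 + 4*sqrt(2)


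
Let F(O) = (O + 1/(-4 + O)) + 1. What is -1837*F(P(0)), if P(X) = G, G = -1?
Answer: 1837/5 ≈ 367.40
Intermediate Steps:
P(X) = -1
F(O) = 1 + O + 1/(-4 + O)
-1837*F(P(0)) = -1837*(-3 + (-1)² - 3*(-1))/(-4 - 1) = -1837*(-3 + 1 + 3)/(-5) = -(-1837)/5 = -1837*(-⅕) = 1837/5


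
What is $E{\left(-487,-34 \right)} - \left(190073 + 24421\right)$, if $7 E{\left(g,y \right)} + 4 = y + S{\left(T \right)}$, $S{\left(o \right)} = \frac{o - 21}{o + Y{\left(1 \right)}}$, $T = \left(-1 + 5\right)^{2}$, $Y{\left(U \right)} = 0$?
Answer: $- \frac{24023941}{112} \approx -2.145 \cdot 10^{5}$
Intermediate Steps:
$T = 16$ ($T = 4^{2} = 16$)
$S{\left(o \right)} = \frac{-21 + o}{o}$ ($S{\left(o \right)} = \frac{o - 21}{o + 0} = \frac{-21 + o}{o}$)
$E{\left(g,y \right)} = - \frac{69}{112} + \frac{y}{7}$ ($E{\left(g,y \right)} = - \frac{4}{7} + \frac{y + \frac{-21 + 16}{16}}{7} = - \frac{4}{7} + \frac{y + \frac{1}{16} \left(-5\right)}{7} = - \frac{4}{7} + \frac{y - \frac{5}{16}}{7} = - \frac{4}{7} + \frac{- \frac{5}{16} + y}{7} = - \frac{4}{7} + \left(- \frac{5}{112} + \frac{y}{7}\right) = - \frac{69}{112} + \frac{y}{7}$)
$E{\left(-487,-34 \right)} - \left(190073 + 24421\right) = \left(- \frac{69}{112} + \frac{1}{7} \left(-34\right)\right) - \left(190073 + 24421\right) = \left(- \frac{69}{112} - \frac{34}{7}\right) - 214494 = - \frac{613}{112} - 214494 = - \frac{24023941}{112}$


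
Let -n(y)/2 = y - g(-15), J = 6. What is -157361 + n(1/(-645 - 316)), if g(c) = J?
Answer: -151212387/961 ≈ -1.5735e+5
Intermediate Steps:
g(c) = 6
n(y) = 12 - 2*y (n(y) = -2*(y - 1*6) = -2*(y - 6) = -2*(-6 + y) = 12 - 2*y)
-157361 + n(1/(-645 - 316)) = -157361 + (12 - 2/(-645 - 316)) = -157361 + (12 - 2/(-961)) = -157361 + (12 - 2*(-1/961)) = -157361 + (12 + 2/961) = -157361 + 11534/961 = -151212387/961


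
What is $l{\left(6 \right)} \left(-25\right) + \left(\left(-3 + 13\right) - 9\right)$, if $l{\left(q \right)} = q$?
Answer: $-149$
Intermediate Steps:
$l{\left(6 \right)} \left(-25\right) + \left(\left(-3 + 13\right) - 9\right) = 6 \left(-25\right) + \left(\left(-3 + 13\right) - 9\right) = -150 + \left(10 - 9\right) = -150 + 1 = -149$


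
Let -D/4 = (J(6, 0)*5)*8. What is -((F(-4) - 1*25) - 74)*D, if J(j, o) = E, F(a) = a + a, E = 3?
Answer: -51360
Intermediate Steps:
F(a) = 2*a
J(j, o) = 3
D = -480 (D = -4*3*5*8 = -60*8 = -4*120 = -480)
-((F(-4) - 1*25) - 74)*D = -((2*(-4) - 1*25) - 74)*(-480) = -((-8 - 25) - 74)*(-480) = -(-33 - 74)*(-480) = -(-107)*(-480) = -1*51360 = -51360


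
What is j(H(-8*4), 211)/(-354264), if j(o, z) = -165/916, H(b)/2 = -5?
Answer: 55/108168608 ≈ 5.0847e-7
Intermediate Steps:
H(b) = -10 (H(b) = 2*(-5) = -10)
j(o, z) = -165/916 (j(o, z) = -165*1/916 = -165/916)
j(H(-8*4), 211)/(-354264) = -165/916/(-354264) = -165/916*(-1/354264) = 55/108168608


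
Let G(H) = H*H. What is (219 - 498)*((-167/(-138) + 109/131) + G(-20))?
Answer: -675935067/6026 ≈ -1.1217e+5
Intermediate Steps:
G(H) = H**2
(219 - 498)*((-167/(-138) + 109/131) + G(-20)) = (219 - 498)*((-167/(-138) + 109/131) + (-20)**2) = -279*((-167*(-1/138) + 109*(1/131)) + 400) = -279*((167/138 + 109/131) + 400) = -279*(36919/18078 + 400) = -279*7268119/18078 = -675935067/6026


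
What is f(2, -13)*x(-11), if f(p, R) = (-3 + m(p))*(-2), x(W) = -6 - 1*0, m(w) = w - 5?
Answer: -72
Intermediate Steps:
m(w) = -5 + w
x(W) = -6 (x(W) = -6 + 0 = -6)
f(p, R) = 16 - 2*p (f(p, R) = (-3 + (-5 + p))*(-2) = (-8 + p)*(-2) = 16 - 2*p)
f(2, -13)*x(-11) = (16 - 2*2)*(-6) = (16 - 4)*(-6) = 12*(-6) = -72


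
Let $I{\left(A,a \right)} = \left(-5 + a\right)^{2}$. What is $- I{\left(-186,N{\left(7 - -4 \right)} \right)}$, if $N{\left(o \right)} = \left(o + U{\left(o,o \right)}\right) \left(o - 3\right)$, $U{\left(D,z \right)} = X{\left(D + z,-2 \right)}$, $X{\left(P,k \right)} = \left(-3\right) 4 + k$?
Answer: $-841$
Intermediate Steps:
$X{\left(P,k \right)} = -12 + k$
$U{\left(D,z \right)} = -14$ ($U{\left(D,z \right)} = -12 - 2 = -14$)
$N{\left(o \right)} = \left(-14 + o\right) \left(-3 + o\right)$ ($N{\left(o \right)} = \left(o - 14\right) \left(o - 3\right) = \left(-14 + o\right) \left(-3 + o\right)$)
$- I{\left(-186,N{\left(7 - -4 \right)} \right)} = - \left(-5 + \left(42 + \left(7 - -4\right)^{2} - 17 \left(7 - -4\right)\right)\right)^{2} = - \left(-5 + \left(42 + \left(7 + 4\right)^{2} - 17 \left(7 + 4\right)\right)\right)^{2} = - \left(-5 + \left(42 + 11^{2} - 187\right)\right)^{2} = - \left(-5 + \left(42 + 121 - 187\right)\right)^{2} = - \left(-5 - 24\right)^{2} = - \left(-29\right)^{2} = \left(-1\right) 841 = -841$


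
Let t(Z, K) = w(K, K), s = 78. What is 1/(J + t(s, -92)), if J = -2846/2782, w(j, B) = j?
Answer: -1391/129395 ≈ -0.010750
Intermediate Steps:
t(Z, K) = K
J = -1423/1391 (J = -2846*1/2782 = -1423/1391 ≈ -1.0230)
1/(J + t(s, -92)) = 1/(-1423/1391 - 92) = 1/(-129395/1391) = -1391/129395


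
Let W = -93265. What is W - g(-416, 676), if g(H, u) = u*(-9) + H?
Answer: -86765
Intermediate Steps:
g(H, u) = H - 9*u (g(H, u) = -9*u + H = H - 9*u)
W - g(-416, 676) = -93265 - (-416 - 9*676) = -93265 - (-416 - 6084) = -93265 - 1*(-6500) = -93265 + 6500 = -86765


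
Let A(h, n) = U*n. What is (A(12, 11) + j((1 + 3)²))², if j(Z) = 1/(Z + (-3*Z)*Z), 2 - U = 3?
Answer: 68442529/565504 ≈ 121.03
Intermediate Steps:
U = -1 (U = 2 - 1*3 = 2 - 3 = -1)
A(h, n) = -n
j(Z) = 1/(Z - 3*Z²)
(A(12, 11) + j((1 + 3)²))² = (-1*11 - 1/(((1 + 3)²)*(-1 + 3*(1 + 3)²)))² = (-11 - 1/((4²)*(-1 + 3*4²)))² = (-11 - 1/(16*(-1 + 3*16)))² = (-11 - 1*1/16/(-1 + 48))² = (-11 - 1*1/16/47)² = (-11 - 1*1/16*1/47)² = (-11 - 1/752)² = (-8273/752)² = 68442529/565504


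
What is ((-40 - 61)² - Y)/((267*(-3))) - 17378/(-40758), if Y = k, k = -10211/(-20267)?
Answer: -452440558829/36758886177 ≈ -12.308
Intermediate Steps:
k = 10211/20267 (k = -10211*(-1/20267) = 10211/20267 ≈ 0.50382)
Y = 10211/20267 ≈ 0.50382
((-40 - 61)² - Y)/((267*(-3))) - 17378/(-40758) = ((-40 - 61)² - 1*10211/20267)/((267*(-3))) - 17378/(-40758) = ((-101)² - 10211/20267)/(-801) - 17378*(-1/40758) = (10201 - 10211/20267)*(-1/801) + 8689/20379 = (206733456/20267)*(-1/801) + 8689/20379 = -22970384/1803763 + 8689/20379 = -452440558829/36758886177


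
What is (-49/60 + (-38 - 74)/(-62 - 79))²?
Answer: 441/883600 ≈ 0.00049909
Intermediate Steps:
(-49/60 + (-38 - 74)/(-62 - 79))² = (-49*1/60 - 112/(-141))² = (-49/60 - 112*(-1/141))² = (-49/60 + 112/141)² = (-21/940)² = 441/883600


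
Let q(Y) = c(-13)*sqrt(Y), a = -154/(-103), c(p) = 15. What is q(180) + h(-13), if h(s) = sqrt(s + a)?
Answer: 90*sqrt(5) + I*sqrt(122055)/103 ≈ 201.25 + 3.3919*I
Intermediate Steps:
a = 154/103 (a = -154*(-1/103) = 154/103 ≈ 1.4951)
q(Y) = 15*sqrt(Y)
h(s) = sqrt(154/103 + s) (h(s) = sqrt(s + 154/103) = sqrt(154/103 + s))
q(180) + h(-13) = 15*sqrt(180) + sqrt(15862 + 10609*(-13))/103 = 15*(6*sqrt(5)) + sqrt(15862 - 137917)/103 = 90*sqrt(5) + sqrt(-122055)/103 = 90*sqrt(5) + (I*sqrt(122055))/103 = 90*sqrt(5) + I*sqrt(122055)/103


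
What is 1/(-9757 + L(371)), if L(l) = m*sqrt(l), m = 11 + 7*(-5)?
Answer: -9757/94985353 + 24*sqrt(371)/94985353 ≈ -9.7854e-5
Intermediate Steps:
m = -24 (m = 11 - 35 = -24)
L(l) = -24*sqrt(l)
1/(-9757 + L(371)) = 1/(-9757 - 24*sqrt(371))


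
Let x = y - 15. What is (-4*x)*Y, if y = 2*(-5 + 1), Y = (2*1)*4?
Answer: 736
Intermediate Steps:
Y = 8 (Y = 2*4 = 8)
y = -8 (y = 2*(-4) = -8)
x = -23 (x = -8 - 15 = -23)
(-4*x)*Y = -4*(-23)*8 = 92*8 = 736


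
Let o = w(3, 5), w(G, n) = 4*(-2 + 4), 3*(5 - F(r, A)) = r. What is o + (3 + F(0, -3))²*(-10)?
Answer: -632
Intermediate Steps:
F(r, A) = 5 - r/3
w(G, n) = 8 (w(G, n) = 4*2 = 8)
o = 8
o + (3 + F(0, -3))²*(-10) = 8 + (3 + (5 - ⅓*0))²*(-10) = 8 + (3 + (5 + 0))²*(-10) = 8 + (3 + 5)²*(-10) = 8 + 8²*(-10) = 8 + 64*(-10) = 8 - 640 = -632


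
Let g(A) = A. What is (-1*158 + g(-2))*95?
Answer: -15200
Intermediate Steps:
(-1*158 + g(-2))*95 = (-1*158 - 2)*95 = (-158 - 2)*95 = -160*95 = -15200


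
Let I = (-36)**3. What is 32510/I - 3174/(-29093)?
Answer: -398863643/678681504 ≈ -0.58770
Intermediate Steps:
I = -46656
32510/I - 3174/(-29093) = 32510/(-46656) - 3174/(-29093) = 32510*(-1/46656) - 3174*(-1/29093) = -16255/23328 + 3174/29093 = -398863643/678681504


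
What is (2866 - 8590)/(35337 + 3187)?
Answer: -1431/9631 ≈ -0.14858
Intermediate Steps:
(2866 - 8590)/(35337 + 3187) = -5724/38524 = -5724*1/38524 = -1431/9631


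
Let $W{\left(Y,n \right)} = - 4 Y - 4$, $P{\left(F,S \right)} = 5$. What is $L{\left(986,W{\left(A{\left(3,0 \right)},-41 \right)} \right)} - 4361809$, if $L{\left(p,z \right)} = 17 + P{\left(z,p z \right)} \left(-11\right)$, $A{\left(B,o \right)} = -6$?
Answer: $-4361847$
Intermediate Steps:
$W{\left(Y,n \right)} = -4 - 4 Y$
$L{\left(p,z \right)} = -38$ ($L{\left(p,z \right)} = 17 + 5 \left(-11\right) = 17 - 55 = -38$)
$L{\left(986,W{\left(A{\left(3,0 \right)},-41 \right)} \right)} - 4361809 = -38 - 4361809 = -4361847$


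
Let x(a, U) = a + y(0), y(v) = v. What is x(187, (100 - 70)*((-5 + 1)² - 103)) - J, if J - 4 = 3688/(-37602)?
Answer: 3442427/18801 ≈ 183.10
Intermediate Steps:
J = 73360/18801 (J = 4 + 3688/(-37602) = 4 + 3688*(-1/37602) = 4 - 1844/18801 = 73360/18801 ≈ 3.9019)
x(a, U) = a (x(a, U) = a + 0 = a)
x(187, (100 - 70)*((-5 + 1)² - 103)) - J = 187 - 1*73360/18801 = 187 - 73360/18801 = 3442427/18801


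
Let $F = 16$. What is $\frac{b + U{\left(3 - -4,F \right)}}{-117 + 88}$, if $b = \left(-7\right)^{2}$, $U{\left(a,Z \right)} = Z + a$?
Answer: $- \frac{72}{29} \approx -2.4828$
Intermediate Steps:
$b = 49$
$\frac{b + U{\left(3 - -4,F \right)}}{-117 + 88} = \frac{49 + \left(16 + \left(3 - -4\right)\right)}{-117 + 88} = \frac{49 + \left(16 + \left(3 + 4\right)\right)}{-29} = \left(49 + \left(16 + 7\right)\right) \left(- \frac{1}{29}\right) = \left(49 + 23\right) \left(- \frac{1}{29}\right) = 72 \left(- \frac{1}{29}\right) = - \frac{72}{29}$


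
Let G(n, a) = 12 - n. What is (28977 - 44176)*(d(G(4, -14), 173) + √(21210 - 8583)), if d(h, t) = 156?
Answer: -2371044 - 45597*√1403 ≈ -4.0790e+6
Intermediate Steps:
(28977 - 44176)*(d(G(4, -14), 173) + √(21210 - 8583)) = (28977 - 44176)*(156 + √(21210 - 8583)) = -15199*(156 + √12627) = -15199*(156 + 3*√1403) = -2371044 - 45597*√1403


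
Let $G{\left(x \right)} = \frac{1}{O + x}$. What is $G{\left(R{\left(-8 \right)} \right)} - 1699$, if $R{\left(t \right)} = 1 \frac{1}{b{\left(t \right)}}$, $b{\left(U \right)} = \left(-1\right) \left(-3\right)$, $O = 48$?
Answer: $- \frac{246352}{145} \approx -1699.0$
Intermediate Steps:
$b{\left(U \right)} = 3$
$R{\left(t \right)} = \frac{1}{3}$ ($R{\left(t \right)} = 1 \cdot \frac{1}{3} = \frac{1}{3}$)
$G{\left(x \right)} = \frac{1}{48 + x}$
$G{\left(R{\left(-8 \right)} \right)} - 1699 = \frac{1}{48 + \frac{1}{3}} - 1699 = \frac{1}{\frac{145}{3}} - 1699 = \frac{3}{145} - 1699 = - \frac{246352}{145}$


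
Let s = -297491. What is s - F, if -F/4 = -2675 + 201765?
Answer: 498869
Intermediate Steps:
F = -796360 (F = -4*(-2675 + 201765) = -4*199090 = -796360)
s - F = -297491 - 1*(-796360) = -297491 + 796360 = 498869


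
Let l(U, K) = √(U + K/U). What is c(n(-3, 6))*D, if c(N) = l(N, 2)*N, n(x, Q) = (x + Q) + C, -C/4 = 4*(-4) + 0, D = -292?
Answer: -876*√33433 ≈ -1.6017e+5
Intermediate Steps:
C = 64 (C = -4*(4*(-4) + 0) = -4*(-16 + 0) = -4*(-16) = 64)
n(x, Q) = 64 + Q + x (n(x, Q) = (x + Q) + 64 = (Q + x) + 64 = 64 + Q + x)
c(N) = N*√(N + 2/N) (c(N) = √(N + 2/N)*N = N*√(N + 2/N))
c(n(-3, 6))*D = ((64 + 6 - 3)*√((64 + 6 - 3) + 2/(64 + 6 - 3)))*(-292) = (67*√(67 + 2/67))*(-292) = (67*√(4491/67))*(-292) = (67*(3*√33433/67))*(-292) = (3*√33433)*(-292) = -876*√33433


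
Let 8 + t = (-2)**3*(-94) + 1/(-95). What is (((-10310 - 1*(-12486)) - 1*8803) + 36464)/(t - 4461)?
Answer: -2834515/353116 ≈ -8.0271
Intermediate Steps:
t = 70679/95 (t = -8 + ((-2)**3*(-94) + 1/(-95)) = -8 + (-8*(-94) - 1/95) = -8 + (752 - 1/95) = -8 + 71439/95 = 70679/95 ≈ 743.99)
(((-10310 - 1*(-12486)) - 1*8803) + 36464)/(t - 4461) = (((-10310 - 1*(-12486)) - 1*8803) + 36464)/(70679/95 - 4461) = (((-10310 + 12486) - 8803) + 36464)/(-353116/95) = ((2176 - 8803) + 36464)*(-95/353116) = (-6627 + 36464)*(-95/353116) = 29837*(-95/353116) = -2834515/353116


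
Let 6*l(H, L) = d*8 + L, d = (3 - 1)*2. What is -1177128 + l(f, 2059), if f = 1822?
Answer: -2353559/2 ≈ -1.1768e+6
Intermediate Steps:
d = 4 (d = 2*2 = 4)
l(H, L) = 16/3 + L/6 (l(H, L) = (4*8 + L)/6 = (32 + L)/6 = 16/3 + L/6)
-1177128 + l(f, 2059) = -1177128 + (16/3 + (⅙)*2059) = -1177128 + (16/3 + 2059/6) = -1177128 + 697/2 = -2353559/2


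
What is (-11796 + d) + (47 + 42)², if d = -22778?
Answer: -26653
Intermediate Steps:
(-11796 + d) + (47 + 42)² = (-11796 - 22778) + (47 + 42)² = -34574 + 89² = -34574 + 7921 = -26653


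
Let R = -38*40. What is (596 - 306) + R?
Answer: -1230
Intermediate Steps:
R = -1520
(596 - 306) + R = (596 - 306) - 1520 = 290 - 1520 = -1230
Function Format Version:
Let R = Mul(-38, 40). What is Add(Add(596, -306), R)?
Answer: -1230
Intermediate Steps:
R = -1520
Add(Add(596, -306), R) = Add(Add(596, -306), -1520) = Add(290, -1520) = -1230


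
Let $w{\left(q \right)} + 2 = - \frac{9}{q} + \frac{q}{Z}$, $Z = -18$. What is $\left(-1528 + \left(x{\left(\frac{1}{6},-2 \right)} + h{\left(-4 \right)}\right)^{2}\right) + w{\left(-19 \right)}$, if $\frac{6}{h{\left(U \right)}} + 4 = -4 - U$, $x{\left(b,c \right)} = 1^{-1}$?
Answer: $- \frac{1045303}{684} \approx -1528.2$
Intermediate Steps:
$x{\left(b,c \right)} = 1$
$h{\left(U \right)} = \frac{6}{-8 - U}$ ($h{\left(U \right)} = \frac{6}{-4 - \left(4 + U\right)} = \frac{6}{-8 - U}$)
$w{\left(q \right)} = -2 - \frac{9}{q} - \frac{q}{18}$ ($w{\left(q \right)} = -2 + \left(- \frac{9}{q} + \frac{q}{-18}\right) = -2 + \left(- \frac{9}{q} + q \left(- \frac{1}{18}\right)\right) = -2 - \left(\frac{9}{q} + \frac{q}{18}\right) = -2 - \frac{9}{q} - \frac{q}{18}$)
$\left(-1528 + \left(x{\left(\frac{1}{6},-2 \right)} + h{\left(-4 \right)}\right)^{2}\right) + w{\left(-19 \right)} = \left(-1528 + \left(1 - \frac{6}{8 - 4}\right)^{2}\right) - \left(\frac{17}{18} - \frac{9}{19}\right) = \left(-1528 + \left(1 - \frac{6}{4}\right)^{2}\right) - \frac{161}{342} = \left(-1528 + \left(1 - \frac{3}{2}\right)^{2}\right) + \left(-2 + \frac{9}{19} + \frac{19}{18}\right) = \left(-1528 + \left(1 - \frac{3}{2}\right)^{2}\right) - \frac{161}{342} = \left(-1528 + \left(- \frac{1}{2}\right)^{2}\right) - \frac{161}{342} = \left(-1528 + \frac{1}{4}\right) - \frac{161}{342} = - \frac{6111}{4} - \frac{161}{342} = - \frac{1045303}{684}$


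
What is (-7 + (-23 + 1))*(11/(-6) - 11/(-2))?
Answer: -319/3 ≈ -106.33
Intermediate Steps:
(-7 + (-23 + 1))*(11/(-6) - 11/(-2)) = (-7 - 22)*(11*(-⅙) - 11*(-½)) = -29*(-11/6 + 11/2) = -29*11/3 = -319/3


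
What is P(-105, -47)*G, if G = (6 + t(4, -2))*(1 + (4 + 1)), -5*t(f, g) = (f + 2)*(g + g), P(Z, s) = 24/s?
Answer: -7776/235 ≈ -33.089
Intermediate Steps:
t(f, g) = -2*g*(2 + f)/5 (t(f, g) = -(f + 2)*(g + g)/5 = -(2 + f)*2*g/5 = -2*g*(2 + f)/5)
G = 324/5 (G = (6 - ⅖*(-2)*(2 + 4))*(1 + (4 + 1)) = (6 - ⅖*(-2)*6)*(1 + 5) = (6 + 24/5)*6 = (54/5)*6 = 324/5 ≈ 64.800)
P(-105, -47)*G = (24/(-47))*(324/5) = (24*(-1/47))*(324/5) = -24/47*324/5 = -7776/235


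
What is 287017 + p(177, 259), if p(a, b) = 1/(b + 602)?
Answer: 247121638/861 ≈ 2.8702e+5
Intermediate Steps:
p(a, b) = 1/(602 + b)
287017 + p(177, 259) = 287017 + 1/(602 + 259) = 287017 + 1/861 = 247121638/861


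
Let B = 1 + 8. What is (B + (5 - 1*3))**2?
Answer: 121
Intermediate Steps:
B = 9
(B + (5 - 1*3))**2 = (9 + (5 - 1*3))**2 = (9 + (5 - 3))**2 = (9 + 2)**2 = 11**2 = 121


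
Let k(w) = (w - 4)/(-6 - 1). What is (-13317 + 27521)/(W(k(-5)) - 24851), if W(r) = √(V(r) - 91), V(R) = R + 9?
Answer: -617721307/1080751493 - 3551*I*√3955/1080751493 ≈ -0.57157 - 0.00020663*I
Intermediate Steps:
V(R) = 9 + R
k(w) = 4/7 - w/7 (k(w) = (-4 + w)/(-7) = (-4 + w)*(-⅐) = 4/7 - w/7)
W(r) = √(-82 + r) (W(r) = √((9 + r) - 91) = √(-82 + r))
(-13317 + 27521)/(W(k(-5)) - 24851) = (-13317 + 27521)/(√(-82 + (4/7 - ⅐*(-5))) - 24851) = 14204/(√(-82 + (4/7 + 5/7)) - 24851) = 14204/(√(-82 + 9/7) - 24851) = 14204/(√(-565/7) - 24851) = 14204/(I*√3955/7 - 24851) = 14204/(-24851 + I*√3955/7)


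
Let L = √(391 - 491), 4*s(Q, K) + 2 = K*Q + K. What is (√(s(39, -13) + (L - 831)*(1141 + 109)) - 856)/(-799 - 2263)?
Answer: 428/1531 - √(-4155522 + 50000*I)/6124 ≈ 0.27755 - 0.33288*I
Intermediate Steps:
s(Q, K) = -½ + K/4 + K*Q/4 (s(Q, K) = -½ + (K*Q + K)/4 = -½ + (K + K*Q)/4 = -½ + (K/4 + K*Q/4) = -½ + K/4 + K*Q/4)
L = 10*I (L = √(-100) = 10*I ≈ 10.0*I)
(√(s(39, -13) + (L - 831)*(1141 + 109)) - 856)/(-799 - 2263) = (√((-½ + (¼)*(-13) + (¼)*(-13)*39) + (10*I - 831)*(1141 + 109)) - 856)/(-799 - 2263) = (√((-½ - 13/4 - 507/4) + (-831 + 10*I)*1250) - 856)/(-3062) = (√(-261/2 + (-1038750 + 12500*I)) - 856)*(-1/3062) = (√(-2077761/2 + 12500*I) - 856)*(-1/3062) = (-856 + √(-2077761/2 + 12500*I))*(-1/3062) = 428/1531 - √(-2077761/2 + 12500*I)/3062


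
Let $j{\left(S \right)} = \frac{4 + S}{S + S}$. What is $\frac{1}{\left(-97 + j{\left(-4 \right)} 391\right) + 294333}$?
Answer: $\frac{1}{294236} \approx 3.3986 \cdot 10^{-6}$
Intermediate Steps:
$j{\left(S \right)} = \frac{4 + S}{2 S}$
$\frac{1}{\left(-97 + j{\left(-4 \right)} 391\right) + 294333} = \frac{1}{\left(-97 + \frac{4 - 4}{2 \left(-4\right)} 391\right) + 294333} = \frac{1}{\left(-97 + \frac{1}{2} \left(- \frac{1}{4}\right) 0 \cdot 391\right) + 294333} = \frac{1}{\left(-97 + 0 \cdot 391\right) + 294333} = \frac{1}{\left(-97 + 0\right) + 294333} = \frac{1}{-97 + 294333} = \frac{1}{294236}$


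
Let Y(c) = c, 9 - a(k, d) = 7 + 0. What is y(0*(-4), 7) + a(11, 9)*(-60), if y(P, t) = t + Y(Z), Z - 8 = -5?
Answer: -110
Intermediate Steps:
Z = 3 (Z = 8 - 5 = 3)
a(k, d) = 2 (a(k, d) = 9 - (7 + 0) = 9 - 1*7 = 9 - 7 = 2)
y(P, t) = 3 + t (y(P, t) = t + 3 = 3 + t)
y(0*(-4), 7) + a(11, 9)*(-60) = (3 + 7) + 2*(-60) = 10 - 120 = -110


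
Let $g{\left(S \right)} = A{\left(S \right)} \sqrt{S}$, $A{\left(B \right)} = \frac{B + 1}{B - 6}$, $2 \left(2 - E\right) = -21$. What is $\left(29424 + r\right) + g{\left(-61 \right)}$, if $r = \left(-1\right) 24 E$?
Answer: $29124 + \frac{60 i \sqrt{61}}{67} \approx 29124.0 + 6.9943 i$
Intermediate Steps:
$E = \frac{25}{2}$ ($E = 2 - - \frac{21}{2} = 2 + \frac{21}{2} = \frac{25}{2} \approx 12.5$)
$A{\left(B \right)} = \frac{1 + B}{-6 + B}$
$g{\left(S \right)} = \frac{\sqrt{S} \left(1 + S\right)}{-6 + S}$ ($g{\left(S \right)} = \frac{1 + S}{-6 + S} \sqrt{S} = \frac{\sqrt{S} \left(1 + S\right)}{-6 + S}$)
$r = -300$ ($r = \left(-1\right) 24 \cdot \frac{25}{2} = \left(-24\right) \frac{25}{2} = -300$)
$\left(29424 + r\right) + g{\left(-61 \right)} = \left(29424 - 300\right) + \frac{\sqrt{-61} \left(1 - 61\right)}{-6 - 61} = 29124 + i \sqrt{61} \frac{1}{-67} \left(-60\right) = 29124 + i \sqrt{61} \left(- \frac{1}{67}\right) \left(-60\right) = 29124 + \frac{60 i \sqrt{61}}{67}$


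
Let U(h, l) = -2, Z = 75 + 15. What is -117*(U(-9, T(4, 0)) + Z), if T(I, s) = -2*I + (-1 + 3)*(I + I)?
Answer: -10296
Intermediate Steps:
Z = 90
T(I, s) = 2*I (T(I, s) = -2*I + 2*(2*I) = -2*I + 4*I = 2*I)
-117*(U(-9, T(4, 0)) + Z) = -117*(-2 + 90) = -117*88 = -10296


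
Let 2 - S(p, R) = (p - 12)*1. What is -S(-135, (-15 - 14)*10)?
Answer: -149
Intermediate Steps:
S(p, R) = 14 - p (S(p, R) = 2 - (p - 12) = 2 - (-12 + p) = 2 + (12 - p) = 14 - p)
-S(-135, (-15 - 14)*10) = -(14 - 1*(-135)) = -(14 + 135) = -1*149 = -149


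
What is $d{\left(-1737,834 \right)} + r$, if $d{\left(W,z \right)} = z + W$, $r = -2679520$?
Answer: $-2680423$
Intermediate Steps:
$d{\left(W,z \right)} = W + z$
$d{\left(-1737,834 \right)} + r = \left(-1737 + 834\right) - 2679520 = -903 - 2679520 = -2680423$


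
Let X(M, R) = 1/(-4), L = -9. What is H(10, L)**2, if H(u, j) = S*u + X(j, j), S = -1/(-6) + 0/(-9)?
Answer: 289/144 ≈ 2.0069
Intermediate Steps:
X(M, R) = -1/4
S = 1/6 (S = -1*(-1/6) + 0*(-1/9) = 1/6 + 0 = 1/6 ≈ 0.16667)
H(u, j) = -1/4 + u/6 (H(u, j) = u/6 - 1/4 = -1/4 + u/6)
H(10, L)**2 = (-1/4 + (1/6)*10)**2 = (-1/4 + 5/3)**2 = (17/12)**2 = 289/144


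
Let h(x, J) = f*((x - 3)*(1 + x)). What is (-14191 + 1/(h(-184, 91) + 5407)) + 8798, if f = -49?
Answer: -9013978847/1671422 ≈ -5393.0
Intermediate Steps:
h(x, J) = -49*(1 + x)*(-3 + x) (h(x, J) = -49*(x - 3)*(1 + x) = -49*(-3 + x)*(1 + x) = -49*(1 + x)*(-3 + x))
(-14191 + 1/(h(-184, 91) + 5407)) + 8798 = (-14191 + 1/((147 - 49*(-184)² + 98*(-184)) + 5407)) + 8798 = (-14191 + 1/((147 - 49*33856 - 18032) + 5407)) + 8798 = (-14191 + 1/((147 - 1658944 - 18032) + 5407)) + 8798 = (-14191 + 1/(-1676829 + 5407)) + 8798 = (-14191 + 1/(-1671422)) + 8798 = (-14191 - 1/1671422) + 8798 = -23719149603/1671422 + 8798 = -9013978847/1671422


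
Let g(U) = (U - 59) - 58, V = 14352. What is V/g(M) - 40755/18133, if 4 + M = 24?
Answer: -264198051/1758901 ≈ -150.21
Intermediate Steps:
M = 20 (M = -4 + 24 = 20)
g(U) = -117 + U (g(U) = (-59 + U) - 58 = -117 + U)
V/g(M) - 40755/18133 = 14352/(-117 + 20) - 40755/18133 = 14352/(-97) - 40755*1/18133 = 14352*(-1/97) - 40755/18133 = -14352/97 - 40755/18133 = -264198051/1758901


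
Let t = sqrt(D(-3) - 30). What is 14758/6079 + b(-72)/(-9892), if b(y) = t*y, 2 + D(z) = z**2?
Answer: 14758/6079 + 18*I*sqrt(23)/2473 ≈ 2.4277 + 0.034907*I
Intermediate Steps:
D(z) = -2 + z**2
t = I*sqrt(23) (t = sqrt((-2 + (-3)**2) - 30) = sqrt((-2 + 9) - 30) = sqrt(7 - 30) = sqrt(-23) = I*sqrt(23) ≈ 4.7958*I)
b(y) = I*y*sqrt(23) (b(y) = (I*sqrt(23))*y = I*y*sqrt(23))
14758/6079 + b(-72)/(-9892) = 14758/6079 + (I*(-72)*sqrt(23))/(-9892) = 14758*(1/6079) - 72*I*sqrt(23)*(-1/9892) = 14758/6079 + 18*I*sqrt(23)/2473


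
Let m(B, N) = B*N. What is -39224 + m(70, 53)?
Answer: -35514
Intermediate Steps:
-39224 + m(70, 53) = -39224 + 70*53 = -39224 + 3710 = -35514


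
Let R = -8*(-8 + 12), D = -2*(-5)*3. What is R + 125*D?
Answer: 3718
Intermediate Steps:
D = 30 (D = 10*3 = 30)
R = -32 (R = -8*4 = -32)
R + 125*D = -32 + 125*30 = -32 + 3750 = 3718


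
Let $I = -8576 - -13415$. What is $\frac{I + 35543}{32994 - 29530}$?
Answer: $\frac{20191}{1732} \approx 11.658$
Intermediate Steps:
$I = 4839$ ($I = -8576 + 13415 = 4839$)
$\frac{I + 35543}{32994 - 29530} = \frac{4839 + 35543}{32994 - 29530} = \frac{40382}{3464} = 40382 \cdot \frac{1}{3464} = \frac{20191}{1732}$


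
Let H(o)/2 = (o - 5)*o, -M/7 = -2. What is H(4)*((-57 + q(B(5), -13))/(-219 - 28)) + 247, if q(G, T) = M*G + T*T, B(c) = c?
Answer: 4805/19 ≈ 252.89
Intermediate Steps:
M = 14 (M = -7*(-2) = 14)
H(o) = 2*o*(-5 + o) (H(o) = 2*((o - 5)*o) = 2*((-5 + o)*o) = 2*(o*(-5 + o)) = 2*o*(-5 + o))
q(G, T) = T² + 14*G (q(G, T) = 14*G + T*T = 14*G + T² = T² + 14*G)
H(4)*((-57 + q(B(5), -13))/(-219 - 28)) + 247 = (2*4*(-5 + 4))*((-57 + ((-13)² + 14*5))/(-219 - 28)) + 247 = (2*4*(-1))*((-57 + (169 + 70))/(-247)) + 247 = -8*(-57 + 239)*(-1)/247 + 247 = -1456*(-1)/247 + 247 = -8*(-14/19) + 247 = 112/19 + 247 = 4805/19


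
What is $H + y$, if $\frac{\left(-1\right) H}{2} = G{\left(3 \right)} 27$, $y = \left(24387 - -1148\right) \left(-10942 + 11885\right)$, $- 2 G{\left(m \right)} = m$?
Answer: $24079586$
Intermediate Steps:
$G{\left(m \right)} = - \frac{m}{2}$
$y = 24079505$ ($y = \left(24387 + 1148\right) 943 = 25535 \cdot 943 = 24079505$)
$H = 81$ ($H = - 2 \left(- \frac{1}{2}\right) 3 \cdot 27 = - 2 \left(\left(- \frac{3}{2}\right) 27\right) = \left(-2\right) \left(- \frac{81}{2}\right) = 81$)
$H + y = 81 + 24079505 = 24079586$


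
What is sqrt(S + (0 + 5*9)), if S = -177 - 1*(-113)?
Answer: I*sqrt(19) ≈ 4.3589*I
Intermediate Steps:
S = -64 (S = -177 + 113 = -64)
sqrt(S + (0 + 5*9)) = sqrt(-64 + (0 + 5*9)) = sqrt(-64 + (0 + 45)) = sqrt(-64 + 45) = sqrt(-19) = I*sqrt(19)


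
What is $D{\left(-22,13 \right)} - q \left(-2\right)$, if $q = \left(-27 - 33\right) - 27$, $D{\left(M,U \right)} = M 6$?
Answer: $-306$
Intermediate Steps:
$D{\left(M,U \right)} = 6 M$
$q = -87$ ($q = -60 - 27 = -87$)
$D{\left(-22,13 \right)} - q \left(-2\right) = 6 \left(-22\right) - \left(-87\right) \left(-2\right) = -132 - 174 = -306$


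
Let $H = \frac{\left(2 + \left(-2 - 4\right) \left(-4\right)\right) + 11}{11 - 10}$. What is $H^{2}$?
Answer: $1369$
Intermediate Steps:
$H = 37$ ($H = \frac{\left(2 + \left(-2 - 4\right) \left(-4\right)\right) + 11}{1} = \left(\left(2 - -24\right) + 11\right) 1 = \left(\left(2 + 24\right) + 11\right) 1 = \left(26 + 11\right) 1 = 37 \cdot 1 = 37$)
$H^{2} = 37^{2} = 1369$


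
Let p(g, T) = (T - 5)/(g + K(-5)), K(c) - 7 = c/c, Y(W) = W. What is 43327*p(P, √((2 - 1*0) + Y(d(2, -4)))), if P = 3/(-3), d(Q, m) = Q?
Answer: -129981/7 ≈ -18569.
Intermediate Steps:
P = -1 (P = 3*(-⅓) = -1)
K(c) = 8 (K(c) = 7 + c/c = 7 + 1 = 8)
p(g, T) = (-5 + T)/(8 + g) (p(g, T) = (T - 5)/(g + 8) = (-5 + T)/(8 + g))
43327*p(P, √((2 - 1*0) + Y(d(2, -4)))) = 43327*((-5 + √((2 - 1*0) + 2))/(8 - 1)) = 43327*((-5 + √((2 + 0) + 2))/7) = 43327*((-5 + √(2 + 2))/7) = 43327*((-5 + √4)/7) = 43327*((-5 + 2)/7) = 43327*((⅐)*(-3)) = 43327*(-3/7) = -129981/7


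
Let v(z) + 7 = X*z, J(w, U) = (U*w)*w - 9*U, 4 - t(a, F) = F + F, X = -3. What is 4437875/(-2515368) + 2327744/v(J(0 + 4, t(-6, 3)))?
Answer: 5854977444167/88037880 ≈ 66505.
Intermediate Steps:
t(a, F) = 4 - 2*F (t(a, F) = 4 - (F + F) = 4 - 2*F)
J(w, U) = -9*U + U*w**2 (J(w, U) = U*w**2 - 9*U = -9*U + U*w**2)
v(z) = -7 - 3*z
4437875/(-2515368) + 2327744/v(J(0 + 4, t(-6, 3))) = 4437875/(-2515368) + 2327744/(-7 - 3*(4 - 2*3)*(-9 + (0 + 4)**2)) = 4437875*(-1/2515368) + 2327744/(-7 - 3*(4 - 6)*(-9 + 4**2)) = -4437875/2515368 + 2327744/(-7 - (-6)*(-9 + 16)) = -4437875/2515368 + 2327744/(-7 - (-6)*7) = -4437875/2515368 + 2327744/(-7 - 3*(-14)) = -4437875/2515368 + 2327744/(-7 + 42) = -4437875/2515368 + 2327744/35 = 5854977444167/88037880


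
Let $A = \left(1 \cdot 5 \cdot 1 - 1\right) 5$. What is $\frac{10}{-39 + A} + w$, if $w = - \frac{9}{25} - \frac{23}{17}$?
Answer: $- \frac{18082}{8075} \approx -2.2393$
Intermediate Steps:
$A = 20$ ($A = \left(5 \cdot 1 - 1\right) 5 = \left(5 - 1\right) 5 = 4 \cdot 5 = 20$)
$w = - \frac{728}{425}$ ($w = \left(-9\right) \frac{1}{25} - \frac{23}{17} = - \frac{9}{25} - \frac{23}{17} = - \frac{728}{425} \approx -1.7129$)
$\frac{10}{-39 + A} + w = \frac{10}{-39 + 20} - \frac{728}{425} = \frac{10}{-19} - \frac{728}{425} = 10 \left(- \frac{1}{19}\right) - \frac{728}{425} = - \frac{10}{19} - \frac{728}{425} = - \frac{18082}{8075}$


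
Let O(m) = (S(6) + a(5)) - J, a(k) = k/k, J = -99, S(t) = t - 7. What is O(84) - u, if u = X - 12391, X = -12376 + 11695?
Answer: 13171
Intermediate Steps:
S(t) = -7 + t
X = -681
a(k) = 1
u = -13072 (u = -681 - 12391 = -13072)
O(m) = 99 (O(m) = ((-7 + 6) + 1) - 1*(-99) = (-1 + 1) + 99 = 0 + 99 = 99)
O(84) - u = 99 - 1*(-13072) = 99 + 13072 = 13171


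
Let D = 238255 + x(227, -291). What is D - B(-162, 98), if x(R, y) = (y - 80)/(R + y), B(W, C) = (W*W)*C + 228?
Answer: -149368269/64 ≈ -2.3339e+6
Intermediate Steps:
B(W, C) = 228 + C*W² (B(W, C) = W²*C + 228 = C*W² + 228 = 228 + C*W²)
x(R, y) = (-80 + y)/(R + y)
D = 15248691/64 (D = 238255 + (-80 - 291)/(227 - 291) = 238255 - 371/(-64) = 238255 - 1/64*(-371) = 238255 + 371/64 = 15248691/64 ≈ 2.3826e+5)
D - B(-162, 98) = 15248691/64 - (228 + 98*(-162)²) = 15248691/64 - (228 + 98*26244) = 15248691/64 - (228 + 2571912) = 15248691/64 - 1*2572140 = 15248691/64 - 2572140 = -149368269/64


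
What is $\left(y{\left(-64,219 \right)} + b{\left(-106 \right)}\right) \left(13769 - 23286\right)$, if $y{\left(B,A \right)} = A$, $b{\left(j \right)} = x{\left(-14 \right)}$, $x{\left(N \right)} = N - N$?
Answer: $-2084223$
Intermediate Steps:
$x{\left(N \right)} = 0$
$b{\left(j \right)} = 0$
$\left(y{\left(-64,219 \right)} + b{\left(-106 \right)}\right) \left(13769 - 23286\right) = \left(219 + 0\right) \left(13769 - 23286\right) = 219 \left(-9517\right) = -2084223$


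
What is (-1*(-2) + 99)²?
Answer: 10201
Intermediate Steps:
(-1*(-2) + 99)² = (2 + 99)² = 101² = 10201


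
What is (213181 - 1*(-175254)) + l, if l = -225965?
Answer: 162470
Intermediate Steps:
(213181 - 1*(-175254)) + l = (213181 - 1*(-175254)) - 225965 = (213181 + 175254) - 225965 = 388435 - 225965 = 162470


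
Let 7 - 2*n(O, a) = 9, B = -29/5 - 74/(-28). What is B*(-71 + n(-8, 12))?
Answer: 7956/35 ≈ 227.31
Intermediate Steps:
B = -221/70 (B = -29*⅕ - 74*(-1/28) = -29/5 + 37/14 = -221/70 ≈ -3.1571)
n(O, a) = -1 (n(O, a) = 7/2 - ½*9 = 7/2 - 9/2 = -1)
B*(-71 + n(-8, 12)) = -221*(-71 - 1)/70 = -221/70*(-72) = 7956/35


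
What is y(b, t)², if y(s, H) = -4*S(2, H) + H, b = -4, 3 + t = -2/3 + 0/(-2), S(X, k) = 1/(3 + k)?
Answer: 49/9 ≈ 5.4444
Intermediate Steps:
t = -11/3 (t = -3 + (-2/3 + 0/(-2)) = -3 + (-2*⅓ + 0*(-½)) = -3 + (-⅔ + 0) = -3 - ⅔ = -11/3 ≈ -3.6667)
y(s, H) = H - 4/(3 + H) (y(s, H) = -4/(3 + H) + H = H - 4/(3 + H))
y(b, t)² = ((-4 - 11*(3 - 11/3)/3)/(3 - 11/3))² = ((-4 - 11/3*(-⅔))/(-⅔))² = (-3*(-4 + 22/9)/2)² = (-3/2*(-14/9))² = (7/3)² = 49/9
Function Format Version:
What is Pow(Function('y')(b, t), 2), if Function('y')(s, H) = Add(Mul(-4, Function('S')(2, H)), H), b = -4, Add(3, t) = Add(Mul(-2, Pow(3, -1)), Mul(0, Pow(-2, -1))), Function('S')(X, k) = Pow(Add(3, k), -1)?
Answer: Rational(49, 9) ≈ 5.4444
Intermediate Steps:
t = Rational(-11, 3) (t = Add(-3, Add(Mul(-2, Pow(3, -1)), Mul(0, Pow(-2, -1)))) = Add(-3, Add(Mul(-2, Rational(1, 3)), Mul(0, Rational(-1, 2)))) = Add(-3, Add(Rational(-2, 3), 0)) = Add(-3, Rational(-2, 3)) = Rational(-11, 3) ≈ -3.6667)
Function('y')(s, H) = Add(H, Mul(-4, Pow(Add(3, H), -1))) (Function('y')(s, H) = Add(Mul(-4, Pow(Add(3, H), -1)), H) = Add(H, Mul(-4, Pow(Add(3, H), -1))))
Pow(Function('y')(b, t), 2) = Pow(Mul(Pow(Add(3, Rational(-11, 3)), -1), Add(-4, Mul(Rational(-11, 3), Add(3, Rational(-11, 3))))), 2) = Pow(Mul(Pow(Rational(-2, 3), -1), Add(-4, Mul(Rational(-11, 3), Rational(-2, 3)))), 2) = Pow(Mul(Rational(-3, 2), Add(-4, Rational(22, 9))), 2) = Pow(Mul(Rational(-3, 2), Rational(-14, 9)), 2) = Pow(Rational(7, 3), 2) = Rational(49, 9)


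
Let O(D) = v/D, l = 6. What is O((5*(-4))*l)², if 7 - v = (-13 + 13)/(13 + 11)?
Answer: 49/14400 ≈ 0.0034028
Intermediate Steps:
v = 7 (v = 7 - (-13 + 13)/(13 + 11) = 7 - 0/24 = 7 - 1*0 = 7 + 0 = 7)
O(D) = 7/D
O((5*(-4))*l)² = (7/(((5*(-4))*6)))² = (7/((-20*6)))² = (7/(-120))² = (7*(-1/120))² = (-7/120)² = 49/14400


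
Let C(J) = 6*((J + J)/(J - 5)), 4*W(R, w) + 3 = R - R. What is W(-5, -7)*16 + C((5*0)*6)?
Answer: -12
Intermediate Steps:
W(R, w) = -3/4 (W(R, w) = -3/4 + (R - R)/4 = -3/4 + (1/4)*0 = -3/4 + 0 = -3/4)
C(J) = 12*J/(-5 + J) (C(J) = 6*((2*J)/(-5 + J)) = 6*(2*J/(-5 + J)) = 12*J/(-5 + J))
W(-5, -7)*16 + C((5*0)*6) = -3/4*16 + 12*((5*0)*6)/(-5 + (5*0)*6) = -12 + 12*(0*6)/(-5 + 0*6) = -12 + 12*0/(-5 + 0) = -12 + 12*0/(-5) = -12 + 12*0*(-1/5) = -12 + 0 = -12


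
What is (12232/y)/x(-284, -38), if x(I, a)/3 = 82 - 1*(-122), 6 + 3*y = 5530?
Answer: 1529/140862 ≈ 0.010855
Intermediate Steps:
y = 5524/3 (y = -2 + (⅓)*5530 = -2 + 5530/3 = 5524/3 ≈ 1841.3)
x(I, a) = 612 (x(I, a) = 3*(82 - 1*(-122)) = 3*(82 + 122) = 3*204 = 612)
(12232/y)/x(-284, -38) = (12232/(5524/3))/612 = (12232*(3/5524))*(1/612) = (9174/1381)*(1/612) = 1529/140862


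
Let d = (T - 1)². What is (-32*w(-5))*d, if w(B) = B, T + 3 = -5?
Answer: 12960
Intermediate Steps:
T = -8 (T = -3 - 5 = -8)
d = 81 (d = (-8 - 1)² = (-9)² = 81)
(-32*w(-5))*d = -32*(-5)*81 = 160*81 = 12960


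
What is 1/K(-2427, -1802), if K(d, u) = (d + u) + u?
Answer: -1/6031 ≈ -0.00016581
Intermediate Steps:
K(d, u) = d + 2*u
1/K(-2427, -1802) = 1/(-2427 + 2*(-1802)) = 1/(-2427 - 3604) = 1/(-6031) = -1/6031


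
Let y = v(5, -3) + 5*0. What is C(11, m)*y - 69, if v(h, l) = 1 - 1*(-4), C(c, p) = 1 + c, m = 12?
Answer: -9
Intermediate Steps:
v(h, l) = 5 (v(h, l) = 1 + 4 = 5)
y = 5 (y = 5 + 5*0 = 5 + 0 = 5)
C(11, m)*y - 69 = (1 + 11)*5 - 69 = 12*5 - 69 = 60 - 69 = -9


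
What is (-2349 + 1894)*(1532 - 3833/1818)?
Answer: -1265511065/1818 ≈ -6.9610e+5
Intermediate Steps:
(-2349 + 1894)*(1532 - 3833/1818) = -455*(1532 - 3833*1/1818) = -455*(1532 - 3833/1818) = -455*2781343/1818 = -1265511065/1818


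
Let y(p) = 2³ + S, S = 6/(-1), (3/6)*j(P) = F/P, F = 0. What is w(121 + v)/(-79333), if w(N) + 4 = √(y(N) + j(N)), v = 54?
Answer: 4/79333 - √2/79333 ≈ 3.2594e-5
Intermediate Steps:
j(P) = 0 (j(P) = 2*(0/P) = 2*0 = 0)
S = -6 (S = 6*(-1) = -6)
y(p) = 2 (y(p) = 2³ - 6 = 8 - 6 = 2)
w(N) = -4 + √2 (w(N) = -4 + √(2 + 0) = -4 + √2)
w(121 + v)/(-79333) = (-4 + √2)/(-79333) = (-4 + √2)*(-1/79333) = 4/79333 - √2/79333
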